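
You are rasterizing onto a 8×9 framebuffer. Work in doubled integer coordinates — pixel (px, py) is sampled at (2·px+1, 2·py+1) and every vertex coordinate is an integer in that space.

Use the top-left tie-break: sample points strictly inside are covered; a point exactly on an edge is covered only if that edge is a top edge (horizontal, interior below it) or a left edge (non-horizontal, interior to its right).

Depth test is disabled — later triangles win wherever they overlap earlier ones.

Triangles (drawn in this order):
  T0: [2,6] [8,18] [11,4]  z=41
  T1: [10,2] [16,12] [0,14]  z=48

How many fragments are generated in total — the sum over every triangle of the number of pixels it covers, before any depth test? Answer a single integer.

T0:
  2·area = 120  (B↔C swapped to make it positive)
  edge (2, 6)→(11, 4): d=(9,-2) top-left  bias=+0
  edge (11, 4)→(8, 18): d=(-3,14) right/bottom  bias=-1
  edge (8, 18)→(2, 6): d=(-6,-12) top-left  bias=+0
    (3,2)@(7, 5): e=[1,53,66] → █
    (4,2)@(9, 5): e=[5,25,90] → █
    (5,2)@(11, 5): e=[9,-3,114] → ·
    (1,3)@(3, 7): e=[11,103,6] → █
    (2,3)@(5, 7): e=[15,75,30] → █
    (5,3)@(11, 7): e=[27,-9,102] → ·
    (1,4)@(3, 9): e=[29,97,-6] → ·
    (2,4)@(5, 9): e=[33,69,18] → █
    (5,4)@(11, 9): e=[45,-15,90] → ·
    (2,5)@(5, 11): e=[51,63,6] → █
    (5,5)@(11, 11): e=[63,-21,78] → ·
    (2,6)@(5, 13): e=[69,57,-6] → ·
  covered (15 px):
    · · · · · · · ·
    · · · · · · · ·
    · · · █ █ · · ·
    · █ █ █ █ · · ·
    · · █ █ █ · · ·
    · · █ █ █ · · ·
    · · · █ █ · · ·
    · · · █ · · · ·
    · · · · · · · ·
T1:
  2·area = 172
  edge (10, 2)→(16, 12): d=(6,10) right/bottom  bias=-1
  edge (16, 12)→(0, 14): d=(-16,2) right/bottom  bias=-1
  edge (0, 14)→(10, 2): d=(10,-12) top-left  bias=+0
    (4,2)@(9, 5): e=[28,126,18] → █
    (5,2)@(11, 5): e=[8,122,42] → █
    (6,2)@(13, 5): e=[-12,118,66] → ·
    (3,3)@(7, 7): e=[60,98,14] → █
    (6,3)@(13, 7): e=[0,86,86] → ·  [on edge]
    (2,4)@(5, 9): e=[92,70,10] → █
    (6,4)@(13, 9): e=[12,54,106] → █
    (7,4)@(15, 9): e=[-8,50,130] → ·
    (1,5)@(3, 11): e=[124,42,6] → █
    (7,5)@(15, 11): e=[4,18,150] → █
    (0,6)@(1, 13): e=[156,14,2] → █
    (4,6)@(9, 13): e=[76,-2,98] → ·
  covered (21 px):
    · · · · · · · ·
    · · · · · · · ·
    · · · · █ █ · ·
    · · · █ █ █ · ·
    · · █ █ █ █ █ ·
    · █ █ █ █ █ █ █
    █ █ █ █ · · · ·
    · · · · · · · ·
    · · · · · · · ·

Result: 36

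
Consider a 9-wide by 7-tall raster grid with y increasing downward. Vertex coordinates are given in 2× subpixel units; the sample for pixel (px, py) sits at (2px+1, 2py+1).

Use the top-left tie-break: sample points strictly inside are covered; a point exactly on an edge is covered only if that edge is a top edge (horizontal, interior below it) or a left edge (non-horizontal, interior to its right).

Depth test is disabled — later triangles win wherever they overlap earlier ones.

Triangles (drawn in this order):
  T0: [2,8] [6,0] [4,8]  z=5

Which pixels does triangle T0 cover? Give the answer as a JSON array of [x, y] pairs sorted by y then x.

T0:
  2·area = 16
  edge (2, 8)→(6, 0): d=(4,-8) top-left  bias=+0
  edge (6, 0)→(4, 8): d=(-2,8) right/bottom  bias=-1
  edge (4, 8)→(2, 8): d=(-2,0) right/bottom  bias=-1
    (2,1)@(5, 3): e=[4,2,10] → #
    (3,1)@(7, 3): e=[20,-14,10] → ·
    (2,2)@(5, 5): e=[12,-2,6] → ·
    (1,3)@(3, 7): e=[4,10,2] → #
    (2,3)@(5, 7): e=[20,-6,2] → ·
    (1,4)@(3, 9): e=[12,6,-2] → ·
  covered (2 px):
    · · · · · · · · ·
    · · # · · · · · ·
    · · · · · · · · ·
    · # · · · · · · ·
    · · · · · · · · ·
    · · · · · · · · ·
    · · · · · · · · ·

Answer: [[2,1],[1,3]]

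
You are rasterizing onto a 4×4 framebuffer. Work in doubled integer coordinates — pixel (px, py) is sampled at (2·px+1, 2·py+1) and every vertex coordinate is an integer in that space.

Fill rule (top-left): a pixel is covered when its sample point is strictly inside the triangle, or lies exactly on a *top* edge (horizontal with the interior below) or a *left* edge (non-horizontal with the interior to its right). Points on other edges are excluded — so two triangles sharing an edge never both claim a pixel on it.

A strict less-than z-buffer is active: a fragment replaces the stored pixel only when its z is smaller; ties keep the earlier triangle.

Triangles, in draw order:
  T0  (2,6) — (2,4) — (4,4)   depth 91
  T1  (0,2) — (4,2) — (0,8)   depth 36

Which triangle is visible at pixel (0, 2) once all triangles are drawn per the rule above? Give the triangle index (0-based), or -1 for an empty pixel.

T0:
  2·area = 4
  edge (2, 6)→(2, 4): d=(0,-2) top-left  bias=+0
  edge (2, 4)→(4, 4): d=(2,0) top-left  bias=+0
  edge (4, 4)→(2, 6): d=(-2,2) right/bottom  bias=-1
    (3,0)@(7, 1): e=[10,-6,0] → ·  [on edge]
    (2,1)@(5, 3): e=[6,-2,0] → ·  [on edge]
    (1,2)@(3, 5): e=[2,2,0] → ·  [on edge]
    (0,3)@(1, 7): e=[-2,6,0] → ·  [on edge]
  covered (0 px):
    · · · ·
    · · · ·
    · · · ·
    · · · ·
T1:
  2·area = 24
  edge (0, 2)→(4, 2): d=(4,0) top-left  bias=+0
  edge (4, 2)→(0, 8): d=(-4,6) right/bottom  bias=-1
  edge (0, 8)→(0, 2): d=(0,-6) top-left  bias=+0
    (0,1)@(1, 3): e=[4,14,6] → █
    (1,1)@(3, 3): e=[4,2,18] → █
    (2,1)@(5, 3): e=[4,-10,30] → ·
    (0,2)@(1, 5): e=[12,6,6] → █
    (1,2)@(3, 5): e=[12,-6,18] → ·
    (0,3)@(1, 7): e=[20,-2,6] → ·
  covered (3 px):
    · · · ·
    █ █ · ·
    █ · · ·
    · · · ·

Z-buffer (winner per pixel, '.' = empty):
  . . . .
  1 1 . .
  1 . . .
  . . . .

Final: 1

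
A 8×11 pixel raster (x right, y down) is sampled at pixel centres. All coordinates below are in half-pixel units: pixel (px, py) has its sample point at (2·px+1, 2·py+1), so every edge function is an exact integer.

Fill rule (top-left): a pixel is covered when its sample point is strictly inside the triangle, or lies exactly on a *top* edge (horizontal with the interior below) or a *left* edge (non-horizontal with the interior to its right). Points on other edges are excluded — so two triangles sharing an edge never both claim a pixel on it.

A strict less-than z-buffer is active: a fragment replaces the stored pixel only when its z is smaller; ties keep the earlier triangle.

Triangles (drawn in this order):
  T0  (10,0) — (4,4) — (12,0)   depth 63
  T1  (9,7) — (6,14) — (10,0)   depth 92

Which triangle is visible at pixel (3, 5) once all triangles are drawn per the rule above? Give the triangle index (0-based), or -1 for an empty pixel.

T0:
  2·area = 8  (B↔C swapped to make it positive)
  edge (10, 0)→(12, 0): d=(2,0) top-left  bias=+0
  edge (12, 0)→(4, 4): d=(-8,4) right/bottom  bias=-1
  edge (4, 4)→(10, 0): d=(6,-4) top-left  bias=+0
    (4,0)@(9, 1): e=[2,4,2] → #
    (5,0)@(11, 1): e=[2,-4,10] → ·
    (4,1)@(9, 3): e=[6,-12,14] → ·
  covered (1 px):
    · · · · # · · ·
    · · · · · · · ·
    · · · · · · · ·
    · · · · · · · ·
    · · · · · · · ·
    · · · · · · · ·
    · · · · · · · ·
    · · · · · · · ·
    · · · · · · · ·
    · · · · · · · ·
    · · · · · · · ·
T1:
  2·area = 14
  edge (9, 7)→(6, 14): d=(-3,7) right/bottom  bias=-1
  edge (6, 14)→(10, 0): d=(4,-14) top-left  bias=+0
  edge (10, 0)→(9, 7): d=(-1,7) right/bottom  bias=-1
    (4,2)@(9, 5): e=[6,6,2] → #
    (5,2)@(11, 5): e=[-8,34,-12] → ·
    (4,3)@(9, 7): e=[0,14,0] → ·  [on edge]
    (3,5)@(7, 11): e=[2,2,10] → #
    (4,5)@(9, 11): e=[-12,30,-4] → ·
    (3,6)@(7, 13): e=[-4,10,8] → ·
    (1,10)@(3, 21): e=[0,-14,28] → ·  [on edge]
    (3,10)@(7, 21): e=[-28,42,0] → ·  [on edge]
  covered (2 px):
    · · · · · · · ·
    · · · · · · · ·
    · · · · # · · ·
    · · · · · · · ·
    · · · · · · · ·
    · · · # · · · ·
    · · · · · · · ·
    · · · · · · · ·
    · · · · · · · ·
    · · · · · · · ·
    · · · · · · · ·

Z-buffer (winner per pixel, '.' = empty):
  . . . . 0 . . .
  . . . . . . . .
  . . . . 1 . . .
  . . . . . . . .
  . . . . . . . .
  . . . 1 . . . .
  . . . . . . . .
  . . . . . . . .
  . . . . . . . .
  . . . . . . . .
  . . . . . . . .

Result: 1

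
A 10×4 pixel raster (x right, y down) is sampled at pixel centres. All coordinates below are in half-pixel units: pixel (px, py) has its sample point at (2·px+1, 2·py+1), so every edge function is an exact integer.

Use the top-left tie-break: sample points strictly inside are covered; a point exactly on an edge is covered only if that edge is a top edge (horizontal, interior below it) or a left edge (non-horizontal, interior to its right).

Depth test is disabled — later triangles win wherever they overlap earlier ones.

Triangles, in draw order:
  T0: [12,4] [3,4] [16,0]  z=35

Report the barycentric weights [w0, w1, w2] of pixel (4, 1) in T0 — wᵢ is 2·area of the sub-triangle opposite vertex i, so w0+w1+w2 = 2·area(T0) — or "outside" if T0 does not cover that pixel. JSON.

T0:
  2·area = 36
  edge (12, 4)→(3, 4): d=(-9,0) right/bottom  bias=-1
  edge (3, 4)→(16, 0): d=(13,-4) top-left  bias=+0
  edge (16, 0)→(12, 4): d=(-4,4) right/bottom  bias=-1
    (6,0)@(13, 1): e=[27,1,8] → X
    (7,0)@(15, 1): e=[27,9,0] → .  [on edge]
    (3,1)@(7, 3): e=[9,3,24] → X
    (4,1)@(9, 3): e=[9,11,16] → X
    (5,1)@(11, 3): e=[9,19,8] → X
    (6,1)@(13, 3): e=[9,27,0] → .  [on edge]
    (3,2)@(7, 5): e=[-9,29,16] → .
    (4,2)@(9, 5): e=[-9,37,8] → .
    (5,2)@(11, 5): e=[-9,45,0] → .  [on edge]
    (4,3)@(9, 7): e=[-27,63,0] → .  [on edge]
  covered (4 px):
    . . . . . . X . . .
    . . . X X X . . . .
    . . . . . . . . . .
    . . . . . . . . . .

Final: [11,16,9]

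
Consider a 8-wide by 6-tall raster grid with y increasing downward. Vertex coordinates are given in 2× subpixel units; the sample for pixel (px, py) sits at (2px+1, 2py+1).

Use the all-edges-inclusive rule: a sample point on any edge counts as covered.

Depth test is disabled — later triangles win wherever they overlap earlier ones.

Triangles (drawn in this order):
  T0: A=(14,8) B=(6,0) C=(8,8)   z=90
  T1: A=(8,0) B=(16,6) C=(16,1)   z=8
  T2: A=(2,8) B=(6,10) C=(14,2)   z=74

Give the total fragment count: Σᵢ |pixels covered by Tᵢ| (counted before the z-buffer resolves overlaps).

T0:
  2·area = 48  (B↔C swapped to make it positive)
  edge (14, 8)→(8, 8): d=(-6,0) inclusive
  edge (8, 8)→(6, 0): d=(-2,-8) inclusive
  edge (6, 0)→(14, 8): d=(8,8) inclusive
    (3,0)@(7, 1): e=[42,6,0] → █  [on edge]
    (4,0)@(9, 1): e=[42,22,-16] → ·
    (3,1)@(7, 3): e=[30,2,16] → █
    (4,1)@(9, 3): e=[30,18,0] → █  [on edge]
    (5,1)@(11, 3): e=[30,34,-16] → ·
    (3,2)@(7, 5): e=[18,-2,32] → ·
    (4,2)@(9, 5): e=[18,14,16] → █
    (5,2)@(11, 5): e=[18,30,0] → █  [on edge]
    (6,2)@(13, 5): e=[18,46,-16] → ·
    (4,3)@(9, 7): e=[6,10,32] → █
    (6,3)@(13, 7): e=[6,42,0] → █  [on edge]
    (7,3)@(15, 7): e=[6,58,-16] → ·
    (7,4)@(15, 9): e=[-6,54,0] → ·  [on edge]
  covered (8 px):
    · · · █ · · · ·
    · · · █ █ · · ·
    · · · · █ █ · ·
    · · · · █ █ █ ·
    · · · · · · · ·
    · · · · · · · ·
T1:
  2·area = 40  (B↔C swapped to make it positive)
  edge (8, 0)→(16, 1): d=(8,1) inclusive
  edge (16, 1)→(16, 6): d=(0,5) inclusive
  edge (16, 6)→(8, 0): d=(-8,-6) inclusive
    (5,0)@(11, 1): e=[5,25,10] → █
    (6,0)@(13, 1): e=[3,15,22] → █
    (7,0)@(15, 1): e=[1,5,34] → █
    (5,1)@(11, 3): e=[21,25,-6] → ·
    (6,1)@(13, 3): e=[19,15,6] → █
    (6,2)@(13, 5): e=[35,15,-10] → ·
    (7,2)@(15, 5): e=[33,5,2] → █
    (7,3)@(15, 7): e=[49,5,-14] → ·
  covered (6 px):
    · · · · · █ █ █
    · · · · · · █ █
    · · · · · · · █
    · · · · · · · ·
    · · · · · · · ·
    · · · · · · · ·
T2:
  2·area = 48  (B↔C swapped to make it positive)
  edge (2, 8)→(14, 2): d=(12,-6) inclusive
  edge (14, 2)→(6, 10): d=(-8,8) inclusive
  edge (6, 10)→(2, 8): d=(-4,-2) inclusive
    (7,0)@(15, 1): e=[-6,0,54] → ·  [on edge]
    (6,1)@(13, 3): e=[6,0,42] → █  [on edge]
    (7,1)@(15, 3): e=[18,-16,46] → ·
    (4,2)@(9, 5): e=[6,16,26] → █
    (5,2)@(11, 5): e=[18,0,30] → █  [on edge]
    (6,2)@(13, 5): e=[30,-16,34] → ·
    (2,3)@(5, 7): e=[6,32,10] → █
    (3,3)@(7, 7): e=[18,16,14] → █
    (4,3)@(9, 7): e=[30,0,18] → █  [on edge]
    (5,3)@(11, 7): e=[42,-16,22] → ·
    (2,4)@(5, 9): e=[30,16,2] → █
    (3,4)@(7, 9): e=[42,0,6] → █  [on edge]
    (2,5)@(5, 11): e=[54,0,-6] → ·  [on edge]
  covered (8 px):
    · · · · · · · ·
    · · · · · · █ ·
    · · · · █ █ · ·
    · · █ █ █ · · ·
    · · █ █ · · · ·
    · · · · · · · ·

Answer: 22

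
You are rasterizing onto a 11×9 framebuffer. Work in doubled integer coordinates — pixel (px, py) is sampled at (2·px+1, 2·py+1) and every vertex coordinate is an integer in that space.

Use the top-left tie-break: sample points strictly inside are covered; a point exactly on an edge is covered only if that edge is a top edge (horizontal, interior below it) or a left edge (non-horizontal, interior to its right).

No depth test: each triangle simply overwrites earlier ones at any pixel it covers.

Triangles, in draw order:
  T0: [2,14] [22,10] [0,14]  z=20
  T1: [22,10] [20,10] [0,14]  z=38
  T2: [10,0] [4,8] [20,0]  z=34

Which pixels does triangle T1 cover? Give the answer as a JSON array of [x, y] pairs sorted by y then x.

T0:
  2·area = 8  (B↔C swapped to make it positive)
  edge (2, 14)→(0, 14): d=(-2,0) right/bottom  bias=-1
  edge (0, 14)→(22, 10): d=(22,-4) top-left  bias=+0
  edge (22, 10)→(2, 14): d=(-20,4) right/bottom  bias=-1
    (8,5)@(17, 11): e=[6,2,0] → ·  [on edge]
    (3,6)@(7, 13): e=[2,6,0] → ·  [on edge]
  covered (0 px):
    · · · · · · · · · · ·
    · · · · · · · · · · ·
    · · · · · · · · · · ·
    · · · · · · · · · · ·
    · · · · · · · · · · ·
    · · · · · · · · · · ·
    · · · · · · · · · · ·
    · · · · · · · · · · ·
    · · · · · · · · · · ·
T1:
  2·area = 8  (B↔C swapped to make it positive)
  edge (22, 10)→(0, 14): d=(-22,4) right/bottom  bias=-1
  edge (0, 14)→(20, 10): d=(20,-4) top-left  bias=+0
  edge (20, 10)→(22, 10): d=(2,0) top-left  bias=+0
    (7,5)@(15, 11): e=[6,0,2] → #  [on edge]
    (8,5)@(17, 11): e=[-2,8,2] → ·
    (2,6)@(5, 13): e=[2,0,6] → #  [on edge]
    (3,6)@(7, 13): e=[-6,8,6] → ·
    (7,6)@(15, 13): e=[-38,40,6] → ·
    (2,7)@(5, 15): e=[-42,40,10] → ·
  covered (2 px):
    · · · · · · · · · · ·
    · · · · · · · · · · ·
    · · · · · · · · · · ·
    · · · · · · · · · · ·
    · · · · · · · · · · ·
    · · · · · · · # · · ·
    · · # · · · · · · · ·
    · · · · · · · · · · ·
    · · · · · · · · · · ·
T2:
  2·area = 80  (B↔C swapped to make it positive)
  edge (10, 0)→(20, 0): d=(10,0) top-left  bias=+0
  edge (20, 0)→(4, 8): d=(-16,8) right/bottom  bias=-1
  edge (4, 8)→(10, 0): d=(6,-8) top-left  bias=+0
    (5,0)@(11, 1): e=[10,56,14] → #
    (6,0)@(13, 1): e=[10,40,30] → #
    (7,0)@(15, 1): e=[10,24,46] → #
    (8,0)@(17, 1): e=[10,8,62] → #
    (9,0)@(19, 1): e=[10,-8,78] → ·
    (4,1)@(9, 3): e=[30,40,10] → #
    (7,1)@(15, 3): e=[30,-8,58] → ·
    (8,1)@(17, 3): e=[30,-24,74] → ·
    (3,2)@(7, 5): e=[50,24,6] → #
    (5,2)@(11, 5): e=[50,-8,38] → ·
    (6,2)@(13, 5): e=[50,-24,54] → ·
    (2,3)@(5, 7): e=[70,8,2] → #
  covered (10 px):
    · · · · · # # # # · ·
    · · · · # # # · · · ·
    · · · # # · · · · · ·
    · · # · · · · · · · ·
    · · · · · · · · · · ·
    · · · · · · · · · · ·
    · · · · · · · · · · ·
    · · · · · · · · · · ·
    · · · · · · · · · · ·

Result: [[7,5],[2,6]]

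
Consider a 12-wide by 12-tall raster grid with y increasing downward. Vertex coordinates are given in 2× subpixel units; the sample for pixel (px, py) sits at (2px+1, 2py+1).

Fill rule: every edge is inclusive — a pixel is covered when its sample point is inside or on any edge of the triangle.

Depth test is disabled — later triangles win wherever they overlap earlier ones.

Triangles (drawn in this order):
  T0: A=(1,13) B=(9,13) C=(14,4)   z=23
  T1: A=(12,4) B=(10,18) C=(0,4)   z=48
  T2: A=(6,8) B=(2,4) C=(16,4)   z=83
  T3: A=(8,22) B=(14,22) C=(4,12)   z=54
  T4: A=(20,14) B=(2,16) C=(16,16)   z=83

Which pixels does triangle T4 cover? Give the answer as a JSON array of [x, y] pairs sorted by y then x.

T0:
  2·area = 72  (B↔C swapped to make it positive)
  edge (1, 13)→(14, 4): d=(13,-9) inclusive
  edge (14, 4)→(9, 13): d=(-5,9) inclusive
  edge (9, 13)→(1, 13): d=(-8,0) inclusive
    (6,2)@(13, 5): e=[4,4,64] → █
    (7,2)@(15, 5): e=[22,-14,64] → ·
    (5,3)@(11, 7): e=[12,12,48] → █
    (6,3)@(13, 7): e=[30,-6,48] → ·
    (3,4)@(7, 9): e=[2,38,32] → █
    (4,4)@(9, 9): e=[20,20,32] → █
    (6,4)@(13, 9): e=[56,-16,32] → ·
    (2,5)@(5, 11): e=[10,46,16] → █
    (5,5)@(11, 11): e=[64,-8,16] → ·
    (0,6)@(1, 13): e=[0,72,0] → █  [on edge]
    (1,6)@(3, 13): e=[18,54,0] → █  [on edge]
    (2,6)@(5, 13): e=[36,36,0] → █  [on edge]
    (3,6)@(7, 13): e=[54,18,0] → █  [on edge]
    (4,6)@(9, 13): e=[72,0,0] → █  [on edge]
    (5,6)@(11, 13): e=[90,-18,0] → ·  [on edge]
    (6,6)@(13, 13): e=[108,-36,0] → ·  [on edge]
    (7,6)@(15, 13): e=[126,-54,0] → ·  [on edge]
    (8,6)@(17, 13): e=[144,-72,0] → ·  [on edge]
    (9,6)@(19, 13): e=[162,-90,0] → ·  [on edge]
    (10,6)@(21, 13): e=[180,-108,0] → ·  [on edge]
    (11,6)@(23, 13): e=[198,-126,0] → ·  [on edge]
  covered (13 px):
    · · · · · · · · · · · ·
    · · · · · · · · · · · ·
    · · · · · · █ · · · · ·
    · · · · · █ · · · · · ·
    · · · █ █ █ · · · · · ·
    · · █ █ █ · · · · · · ·
    █ █ █ █ █ · · · · · · ·
    · · · · · · · · · · · ·
    · · · · · · · · · · · ·
    · · · · · · · · · · · ·
    · · · · · · · · · · · ·
    · · · · · · · · · · · ·
T1:
  2·area = 168
  edge (12, 4)→(10, 18): d=(-2,14) inclusive
  edge (10, 18)→(0, 4): d=(-10,-14) inclusive
  edge (0, 4)→(12, 4): d=(12,0) inclusive
    (0,2)@(1, 5): e=[152,4,12] → █
    (1,2)@(3, 5): e=[124,32,12] → █
    (2,2)@(5, 5): e=[96,60,12] → █
    (3,2)@(7, 5): e=[68,88,12] → █
    (4,2)@(9, 5): e=[40,116,12] → █
    (5,2)@(11, 5): e=[12,144,12] → █
    (6,2)@(13, 5): e=[-16,172,12] → ·
    (0,3)@(1, 7): e=[148,-16,36] → ·
    (1,3)@(3, 7): e=[120,12,36] → █
    (6,3)@(13, 7): e=[-20,152,36] → ·
    (1,4)@(3, 9): e=[116,-8,60] → ·
    (2,4)@(5, 9): e=[88,20,60] → █
    (2,5)@(5, 11): e=[84,0,84] → █  [on edge]
    (5,5)@(11, 11): e=[0,84,84] → █  [on edge]
  covered (22 px):
    · · · · · · · · · · · ·
    · · · · · · · · · · · ·
    █ █ █ █ █ █ · · · · · ·
    · █ █ █ █ █ · · · · · ·
    · · █ █ █ █ · · · · · ·
    · · █ █ █ █ · · · · · ·
    · · · █ █ · · · · · · ·
    · · · · █ · · · · · · ·
    · · · · · · · · · · · ·
    · · · · · · · · · · · ·
    · · · · · · · · · · · ·
    · · · · · · · · · · · ·
T2:
  2·area = 56
  edge (6, 8)→(2, 4): d=(-4,-4) inclusive
  edge (2, 4)→(16, 4): d=(14,0) inclusive
  edge (16, 4)→(6, 8): d=(-10,4) inclusive
    (0,1)@(1, 3): e=[0,-14,70] → ·  [on edge]
    (1,2)@(3, 5): e=[0,14,42] → █  [on edge]
    (2,2)@(5, 5): e=[8,14,34] → █
    (3,2)@(7, 5): e=[16,14,26] → █
    (4,2)@(9, 5): e=[24,14,18] → █
    (5,2)@(11, 5): e=[32,14,10] → █
    (6,2)@(13, 5): e=[40,14,2] → █
    (7,2)@(15, 5): e=[48,14,-6] → ·
    (1,3)@(3, 7): e=[-8,42,22] → ·
    (2,3)@(5, 7): e=[0,42,14] → █  [on edge]
    (4,3)@(9, 7): e=[16,42,-2] → ·
    (5,3)@(11, 7): e=[24,42,-10] → ·
    (3,4)@(7, 9): e=[0,70,-14] → ·  [on edge]
    (4,5)@(9, 11): e=[0,98,-42] → ·  [on edge]
    (5,6)@(11, 13): e=[0,126,-70] → ·  [on edge]
    (6,7)@(13, 15): e=[0,154,-98] → ·  [on edge]
    (7,8)@(15, 17): e=[0,182,-126] → ·  [on edge]
    (8,9)@(17, 19): e=[0,210,-154] → ·  [on edge]
    (9,10)@(19, 21): e=[0,238,-182] → ·  [on edge]
    (10,11)@(21, 23): e=[0,266,-210] → ·  [on edge]
  covered (8 px):
    · · · · · · · · · · · ·
    · · · · · · · · · · · ·
    · █ █ █ █ █ █ · · · · ·
    · · █ █ · · · · · · · ·
    · · · · · · · · · · · ·
    · · · · · · · · · · · ·
    · · · · · · · · · · · ·
    · · · · · · · · · · · ·
    · · · · · · · · · · · ·
    · · · · · · · · · · · ·
    · · · · · · · · · · · ·
    · · · · · · · · · · · ·
T3:
  2·area = 60  (B↔C swapped to make it positive)
  edge (8, 22)→(4, 12): d=(-4,-10) inclusive
  edge (4, 12)→(14, 22): d=(10,10) inclusive
  edge (14, 22)→(8, 22): d=(-6,0) inclusive
    (0,4)@(1, 9): e=[-18,0,78] → ·  [on edge]
    (1,5)@(3, 11): e=[-6,0,66] → ·  [on edge]
    (2,6)@(5, 13): e=[6,0,54] → █  [on edge]
    (3,6)@(7, 13): e=[26,-20,54] → ·
    (2,7)@(5, 15): e=[-2,20,42] → ·
    (3,7)@(7, 15): e=[18,0,42] → █  [on edge]
    (4,7)@(9, 15): e=[38,-20,42] → ·
    (3,8)@(7, 17): e=[10,20,30] → █
    (4,8)@(9, 17): e=[30,0,30] → █  [on edge]
    (5,8)@(11, 17): e=[50,-20,30] → ·
    (3,9)@(7, 19): e=[2,40,18] → █
    (5,9)@(11, 19): e=[42,0,18] → █  [on edge]
    (6,10)@(13, 21): e=[54,0,6] → █  [on edge]
    (7,11)@(15, 23): e=[66,0,-6] → ·  [on edge]
  covered (10 px):
    · · · · · · · · · · · ·
    · · · · · · · · · · · ·
    · · · · · · · · · · · ·
    · · · · · · · · · · · ·
    · · · · · · · · · · · ·
    · · · · · · · · · · · ·
    · · █ · · · · · · · · ·
    · · · █ · · · · · · · ·
    · · · █ █ · · · · · · ·
    · · · █ █ █ · · · · · ·
    · · · · █ █ █ · · · · ·
    · · · · · · · · · · · ·
T4:
  2·area = 28  (B↔C swapped to make it positive)
  edge (20, 14)→(16, 16): d=(-4,2) inclusive
  edge (16, 16)→(2, 16): d=(-14,0) inclusive
  edge (2, 16)→(20, 14): d=(18,-2) inclusive
    (5,7)@(11, 15): e=[14,14,0] → █  [on edge]
    (6,7)@(13, 15): e=[10,14,4] → █
    (7,7)@(15, 15): e=[6,14,8] → █
    (8,7)@(17, 15): e=[2,14,12] → █
    (9,7)@(19, 15): e=[-2,14,16] → ·
    (5,8)@(11, 17): e=[6,-14,36] → ·
    (6,8)@(13, 17): e=[2,-14,40] → ·
    (7,8)@(15, 17): e=[-2,-14,44] → ·
    (8,8)@(17, 17): e=[-6,-14,48] → ·
  covered (4 px):
    · · · · · · · · · · · ·
    · · · · · · · · · · · ·
    · · · · · · · · · · · ·
    · · · · · · · · · · · ·
    · · · · · · · · · · · ·
    · · · · · · · · · · · ·
    · · · · · · · · · · · ·
    · · · · · █ █ █ █ · · ·
    · · · · · · · · · · · ·
    · · · · · · · · · · · ·
    · · · · · · · · · · · ·
    · · · · · · · · · · · ·

Answer: [[5,7],[6,7],[7,7],[8,7]]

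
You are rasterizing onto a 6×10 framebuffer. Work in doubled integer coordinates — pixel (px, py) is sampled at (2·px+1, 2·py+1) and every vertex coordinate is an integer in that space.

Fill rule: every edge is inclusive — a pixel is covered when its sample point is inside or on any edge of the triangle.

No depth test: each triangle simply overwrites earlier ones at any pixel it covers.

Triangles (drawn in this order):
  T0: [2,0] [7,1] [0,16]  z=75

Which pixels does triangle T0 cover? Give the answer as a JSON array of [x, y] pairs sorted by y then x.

T0:
  2·area = 82
  edge (2, 0)→(7, 1): d=(5,1) inclusive
  edge (7, 1)→(0, 16): d=(-7,15) inclusive
  edge (0, 16)→(2, 0): d=(2,-16) inclusive
    (1,0)@(3, 1): e=[4,60,18] → X
    (2,0)@(5, 1): e=[2,30,50] → X
    (3,0)@(7, 1): e=[0,0,82] → X  [on edge]
    (4,0)@(9, 1): e=[-2,-30,114] → .
    (1,1)@(3, 3): e=[14,46,22] → X
    (3,1)@(7, 3): e=[10,-14,86] → .
    (1,2)@(3, 5): e=[24,32,26] → X
    (3,2)@(7, 5): e=[20,-28,90] → .
    (1,3)@(3, 7): e=[34,18,30] → X
    (2,3)@(5, 7): e=[32,-12,62] → .
    (0,4)@(1, 9): e=[46,34,2] → X
    (2,4)@(5, 9): e=[42,-26,66] → .
  covered (12 px):
    . X X X . .
    . X X . . .
    . X X . . .
    . X . . . .
    X X . . . .
    X . . . . .
    X . . . . .
    . . . . . .
    . . . . . .
    . . . . . .

Final: [[1,0],[2,0],[3,0],[1,1],[2,1],[1,2],[2,2],[1,3],[0,4],[1,4],[0,5],[0,6]]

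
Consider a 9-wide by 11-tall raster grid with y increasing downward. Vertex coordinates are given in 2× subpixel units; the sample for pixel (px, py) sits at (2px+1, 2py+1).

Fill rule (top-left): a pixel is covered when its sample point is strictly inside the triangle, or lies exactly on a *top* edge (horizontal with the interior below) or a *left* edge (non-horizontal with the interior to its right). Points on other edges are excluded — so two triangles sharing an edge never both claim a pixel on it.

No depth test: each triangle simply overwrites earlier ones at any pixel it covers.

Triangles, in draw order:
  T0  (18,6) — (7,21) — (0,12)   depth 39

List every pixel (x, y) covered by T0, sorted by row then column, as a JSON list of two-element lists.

T0:
  2·area = 204
  edge (18, 6)→(7, 21): d=(-11,15) right/bottom  bias=-1
  edge (7, 21)→(0, 12): d=(-7,-9) top-left  bias=+0
  edge (0, 12)→(18, 6): d=(18,-6) top-left  bias=+0
    (7,3)@(15, 7): e=[34,170,0] → X  [on edge]
    (8,3)@(17, 7): e=[4,188,12] → X
    (4,4)@(9, 9): e=[102,102,0] → X  [on edge]
    (5,4)@(11, 9): e=[72,120,12] → X
    (6,4)@(13, 9): e=[42,138,24] → X
    (8,4)@(17, 9): e=[-18,174,48] → .
    (1,5)@(3, 11): e=[170,34,0] → X  [on edge]
    (2,5)@(5, 11): e=[140,52,12] → X
    (3,5)@(7, 11): e=[110,70,24] → X
    (7,5)@(15, 11): e=[-10,142,72] → .
    (0,6)@(1, 13): e=[178,2,24] → X
    (6,6)@(13, 13): e=[-2,110,96] → .
    (3,10)@(7, 21): e=[0,0,204] → .  [on edge]
  covered (27 px):
    . . . . . . . . .
    . . . . . . . . .
    . . . . . . . . .
    . . . . . . . X X
    . . . . X X X X .
    . X X X X X X . .
    X X X X X X . . .
    . X X X X X . . .
    . . X X X . . . .
    . . . X . . . . .
    . . . . . . . . .

Result: [[7,3],[8,3],[4,4],[5,4],[6,4],[7,4],[1,5],[2,5],[3,5],[4,5],[5,5],[6,5],[0,6],[1,6],[2,6],[3,6],[4,6],[5,6],[1,7],[2,7],[3,7],[4,7],[5,7],[2,8],[3,8],[4,8],[3,9]]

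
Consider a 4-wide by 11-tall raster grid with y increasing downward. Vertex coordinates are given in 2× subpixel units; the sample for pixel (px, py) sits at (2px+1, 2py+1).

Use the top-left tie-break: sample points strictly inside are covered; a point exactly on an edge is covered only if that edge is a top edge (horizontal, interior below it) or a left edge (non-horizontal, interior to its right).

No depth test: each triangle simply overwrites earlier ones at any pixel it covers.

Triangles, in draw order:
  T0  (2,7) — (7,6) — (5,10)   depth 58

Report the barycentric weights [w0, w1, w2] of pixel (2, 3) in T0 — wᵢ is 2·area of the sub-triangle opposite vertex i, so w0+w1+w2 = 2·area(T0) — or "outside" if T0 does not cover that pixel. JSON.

T0:
  2·area = 18
  edge (2, 7)→(7, 6): d=(5,-1) top-left  bias=+0
  edge (7, 6)→(5, 10): d=(-2,4) right/bottom  bias=-1
  edge (5, 10)→(2, 7): d=(-3,-3) top-left  bias=+0
    (1,3)@(3, 7): e=[1,14,3] → █
    (2,3)@(5, 7): e=[3,6,9] → █
    (3,3)@(7, 7): e=[5,-2,15] → ·
    (1,4)@(3, 9): e=[11,10,-3] → ·
    (2,4)@(5, 9): e=[13,2,3] → █
    (3,4)@(7, 9): e=[15,-6,9] → ·
    (2,5)@(5, 11): e=[23,-2,-3] → ·
  covered (3 px):
    · · · ·
    · · · ·
    · · · ·
    · █ █ ·
    · · █ ·
    · · · ·
    · · · ·
    · · · ·
    · · · ·
    · · · ·
    · · · ·

Final: [6,9,3]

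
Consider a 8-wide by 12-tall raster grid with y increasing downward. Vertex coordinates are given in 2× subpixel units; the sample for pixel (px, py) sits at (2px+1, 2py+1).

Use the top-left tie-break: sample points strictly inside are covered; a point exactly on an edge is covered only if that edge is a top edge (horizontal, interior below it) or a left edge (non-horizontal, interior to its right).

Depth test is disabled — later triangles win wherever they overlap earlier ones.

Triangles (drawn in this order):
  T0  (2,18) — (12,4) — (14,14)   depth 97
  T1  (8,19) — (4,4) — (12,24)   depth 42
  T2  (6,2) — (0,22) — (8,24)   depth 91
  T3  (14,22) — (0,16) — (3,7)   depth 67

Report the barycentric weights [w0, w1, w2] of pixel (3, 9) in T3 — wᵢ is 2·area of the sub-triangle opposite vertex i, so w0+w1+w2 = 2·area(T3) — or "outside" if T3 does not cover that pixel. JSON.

T0:
  2·area = 128
  edge (2, 18)→(12, 4): d=(10,-14) top-left  bias=+0
  edge (12, 4)→(14, 14): d=(2,10) right/bottom  bias=-1
  edge (14, 14)→(2, 18): d=(-12,4) right/bottom  bias=-1
    (5,3)@(11, 7): e=[16,16,96] → █
    (6,3)@(13, 7): e=[44,-4,88] → ·
    (4,4)@(9, 9): e=[8,40,80] → █
    (6,4)@(13, 9): e=[64,0,64] → ·  [on edge]
    (3,5)@(7, 11): e=[0,64,64] → █  [on edge]
    (6,5)@(13, 11): e=[84,4,40] → █
    (7,5)@(15, 11): e=[112,-16,32] → ·
    (3,6)@(7, 13): e=[20,68,40] → █
    (7,6)@(15, 13): e=[132,-12,8] → ·
    (2,7)@(5, 15): e=[12,92,24] → █
    (5,7)@(11, 15): e=[96,32,0] → ·  [on edge]
    (6,7)@(13, 15): e=[124,12,-8] → ·
    (2,8)@(5, 17): e=[32,96,0] → ·  [on edge]
    (7,9)@(15, 19): e=[192,0,-64] → ·  [on edge]
  covered (15 px):
    · · · · · · · ·
    · · · · · · · ·
    · · · · · · · ·
    · · · · · █ · ·
    · · · · █ █ · ·
    · · · █ █ █ █ ·
    · · · █ █ █ █ ·
    · · █ █ █ · · ·
    · █ · · · · · ·
    · · · · · · · ·
    · · · · · · · ·
    · · · · · · · ·
T1:
  2·area = 40
  edge (8, 19)→(4, 4): d=(-4,-15) top-left  bias=+0
  edge (4, 4)→(12, 24): d=(8,20) right/bottom  bias=-1
  edge (12, 24)→(8, 19): d=(-4,-5) top-left  bias=+0
    (2,3)@(5, 7): e=[3,4,33] → █
    (3,3)@(7, 7): e=[33,-36,43] → ·
    (2,4)@(5, 9): e=[-5,20,25] → ·
    (3,6)@(7, 13): e=[9,12,19] → █
    (4,6)@(9, 13): e=[39,-28,29] → ·
    (3,7)@(7, 15): e=[1,28,11] → █
    (4,7)@(9, 15): e=[31,-12,21] → ·
    (3,8)@(7, 17): e=[-7,44,3] → ·
    (4,8)@(9, 17): e=[23,4,13] → █
    (5,8)@(11, 17): e=[53,-36,23] → ·
    (4,9)@(9, 19): e=[15,20,5] → █
    (5,9)@(11, 19): e=[45,-20,15] → ·
  covered (5 px):
    · · · · · · · ·
    · · · · · · · ·
    · · · · · · · ·
    · · █ · · · · ·
    · · · · · · · ·
    · · · · · · · ·
    · · · █ · · · ·
    · · · █ · · · ·
    · · · · █ · · ·
    · · · · █ · · ·
    · · · · · · · ·
    · · · · · · · ·
T2:
  2·area = 172  (B↔C swapped to make it positive)
  edge (6, 2)→(8, 24): d=(2,22) right/bottom  bias=-1
  edge (8, 24)→(0, 22): d=(-8,-2) top-left  bias=+0
  edge (0, 22)→(6, 2): d=(6,-20) top-left  bias=+0
    (2,3)@(5, 7): e=[32,130,10] → █
    (3,3)@(7, 7): e=[-12,134,50] → ·
    (2,4)@(5, 9): e=[36,114,22] → █
    (3,4)@(7, 9): e=[-8,118,62] → ·
    (2,5)@(5, 11): e=[40,98,34] → █
    (3,5)@(7, 11): e=[-4,102,74] → ·
    (1,6)@(3, 13): e=[88,78,6] → █
    (3,6)@(7, 13): e=[0,86,86] → ·  [on edge]
    (1,7)@(3, 15): e=[92,62,18] → █
    (3,7)@(7, 15): e=[4,70,98] → █
    (4,7)@(9, 15): e=[-40,74,138] → ·
    (1,8)@(3, 17): e=[96,46,30] → █
  covered (21 px):
    · · · · · · · ·
    · · · · · · · ·
    · · · · · · · ·
    · · █ · · · · ·
    · · █ · · · · ·
    · · █ · · · · ·
    · █ █ · · · · ·
    · █ █ █ · · · ·
    · █ █ █ · · · ·
    █ █ █ █ · · · ·
    █ █ █ █ · · · ·
    · · █ █ · · · ·
T3:
  2·area = 144
  edge (14, 22)→(0, 16): d=(-14,-6) top-left  bias=+0
  edge (0, 16)→(3, 7): d=(3,-9) top-left  bias=+0
  edge (3, 7)→(14, 22): d=(11,15) right/bottom  bias=-1
    (2,0)@(5, 1): e=[240,0,-96] → ·  [on edge]
    (1,3)@(3, 7): e=[144,0,0] → ·  [on edge]
    (1,4)@(3, 9): e=[116,6,22] → █
    (2,4)@(5, 9): e=[128,24,-8] → ·
    (1,5)@(3, 11): e=[88,12,44] → █
    (2,5)@(5, 11): e=[100,30,14] → █
    (3,5)@(7, 11): e=[112,48,-16] → ·
    (0,6)@(1, 13): e=[48,0,96] → █  [on edge]
    (3,6)@(7, 13): e=[84,54,6] → █
    (4,6)@(9, 13): e=[96,72,-24] → ·
    (0,7)@(1, 15): e=[20,6,118] → █
    (4,7)@(9, 15): e=[68,78,-2] → ·
    (3,9)@(7, 19): e=[0,72,72] → █  [on edge]
  covered (19 px):
    · · · · · · · ·
    · · · · · · · ·
    · · · · · · · ·
    · · · · · · · ·
    · █ · · · · · ·
    · █ █ · · · · ·
    █ █ █ █ · · · ·
    █ █ █ █ · · · ·
    · █ █ █ █ · · ·
    · · · █ █ █ · ·
    · · · · · · █ ·
    · · · · · · · ·

Final: [72,72,0]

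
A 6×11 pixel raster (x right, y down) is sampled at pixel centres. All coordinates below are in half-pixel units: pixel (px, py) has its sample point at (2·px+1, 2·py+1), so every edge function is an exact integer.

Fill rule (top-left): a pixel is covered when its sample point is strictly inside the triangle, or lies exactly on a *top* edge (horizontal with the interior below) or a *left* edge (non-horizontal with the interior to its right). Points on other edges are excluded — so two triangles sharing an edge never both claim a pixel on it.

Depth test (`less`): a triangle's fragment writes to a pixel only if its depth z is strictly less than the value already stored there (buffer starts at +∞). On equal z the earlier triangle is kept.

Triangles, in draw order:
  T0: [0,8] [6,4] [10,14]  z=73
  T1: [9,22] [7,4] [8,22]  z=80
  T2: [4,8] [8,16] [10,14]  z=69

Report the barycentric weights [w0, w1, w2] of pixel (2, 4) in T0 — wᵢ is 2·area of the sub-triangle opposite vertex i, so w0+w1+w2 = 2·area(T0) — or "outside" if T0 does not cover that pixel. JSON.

T0:
  2·area = 76
  edge (0, 8)→(6, 4): d=(6,-4) top-left  bias=+0
  edge (6, 4)→(10, 14): d=(4,10) right/bottom  bias=-1
  edge (10, 14)→(0, 8): d=(-10,-6) top-left  bias=+0
    (2,2)@(5, 5): e=[2,14,60] → X
    (3,2)@(7, 5): e=[10,-6,72] → .
    (1,3)@(3, 7): e=[6,42,28] → X
    (3,3)@(7, 7): e=[22,2,52] → X
    (4,3)@(9, 7): e=[30,-18,64] → .
    (1,4)@(3, 9): e=[18,50,8] → X
    (4,4)@(9, 9): e=[42,-10,44] → .
    (1,5)@(3, 11): e=[30,58,-12] → .
    (2,5)@(5, 11): e=[38,38,0] → X  [on edge]
    (4,5)@(9, 11): e=[54,-2,24] → .
    (2,6)@(5, 13): e=[50,46,-20] → .
    (3,6)@(7, 13): e=[58,26,-8] → .
  covered (10 px):
    . . . . . .
    . . . . . .
    . . X . . .
    . X X X . .
    . X X X . .
    . . X X . .
    . . . . X .
    . . . . . .
    . . . . . .
    . . . . . .
    . . . . . .
T1:
  2·area = 18  (B↔C swapped to make it positive)
  edge (9, 22)→(8, 22): d=(-1,0) right/bottom  bias=-1
  edge (8, 22)→(7, 4): d=(-1,-18) top-left  bias=+0
  edge (7, 4)→(9, 22): d=(2,18) right/bottom  bias=-1
  covered (0 px):
    . . . . . .
    . . . . . .
    . . . . . .
    . . . . . .
    . . . . . .
    . . . . . .
    . . . . . .
    . . . . . .
    . . . . . .
    . . . . . .
    . . . . . .
T2:
  2·area = 24  (B↔C swapped to make it positive)
  edge (4, 8)→(10, 14): d=(6,6) right/bottom  bias=-1
  edge (10, 14)→(8, 16): d=(-2,2) right/bottom  bias=-1
  edge (8, 16)→(4, 8): d=(-4,-8) top-left  bias=+0
    (0,2)@(1, 5): e=[0,36,-12] → .  [on edge]
    (1,3)@(3, 7): e=[0,28,-4] → .  [on edge]
    (2,4)@(5, 9): e=[0,20,4] → .  [on edge]
    (3,5)@(7, 11): e=[0,12,12] → .  [on edge]
    (3,6)@(7, 13): e=[12,8,4] → X
    (4,6)@(9, 13): e=[0,4,20] → .  [on edge]
    (5,6)@(11, 13): e=[-12,0,36] → .  [on edge]
    (3,7)@(7, 15): e=[24,4,-4] → .
    (4,7)@(9, 15): e=[12,0,12] → .  [on edge]
    (5,7)@(11, 15): e=[0,-4,28] → .  [on edge]
    (3,8)@(7, 17): e=[36,0,-12] → .  [on edge]
    (2,9)@(5, 19): e=[60,0,-36] → .  [on edge]
    (1,10)@(3, 21): e=[84,0,-60] → .  [on edge]
  covered (1 px):
    . . . . . .
    . . . . . .
    . . . . . .
    . . . . . .
    . . . . . .
    . . . . . .
    . . . X . .
    . . . . . .
    . . . . . .
    . . . . . .
    . . . . . .

Final: [30,20,26]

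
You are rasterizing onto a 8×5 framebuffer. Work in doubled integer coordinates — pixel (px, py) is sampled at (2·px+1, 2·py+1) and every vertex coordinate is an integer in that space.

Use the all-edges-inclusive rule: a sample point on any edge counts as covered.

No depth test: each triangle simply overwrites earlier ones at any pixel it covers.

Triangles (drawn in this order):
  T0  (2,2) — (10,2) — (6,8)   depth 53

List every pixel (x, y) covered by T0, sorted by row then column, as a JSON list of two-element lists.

T0:
  2·area = 48
  edge (2, 2)→(10, 2): d=(8,0) inclusive
  edge (10, 2)→(6, 8): d=(-4,6) inclusive
  edge (6, 8)→(2, 2): d=(-4,-6) inclusive
    (1,1)@(3, 3): e=[8,38,2] → █
    (2,1)@(5, 3): e=[8,26,14] → █
    (3,1)@(7, 3): e=[8,14,26] → █
    (4,1)@(9, 3): e=[8,2,38] → █
    (5,1)@(11, 3): e=[8,-10,50] → ·
    (1,2)@(3, 5): e=[24,30,-6] → ·
    (2,2)@(5, 5): e=[24,18,6] → █
    (4,2)@(9, 5): e=[24,-6,30] → ·
    (2,3)@(5, 7): e=[40,10,-2] → ·
    (3,3)@(7, 7): e=[40,-2,10] → ·
  covered (6 px):
    · · · · · · · ·
    · █ █ █ █ · · ·
    · · █ █ · · · ·
    · · · · · · · ·
    · · · · · · · ·

Final: [[1,1],[2,1],[3,1],[4,1],[2,2],[3,2]]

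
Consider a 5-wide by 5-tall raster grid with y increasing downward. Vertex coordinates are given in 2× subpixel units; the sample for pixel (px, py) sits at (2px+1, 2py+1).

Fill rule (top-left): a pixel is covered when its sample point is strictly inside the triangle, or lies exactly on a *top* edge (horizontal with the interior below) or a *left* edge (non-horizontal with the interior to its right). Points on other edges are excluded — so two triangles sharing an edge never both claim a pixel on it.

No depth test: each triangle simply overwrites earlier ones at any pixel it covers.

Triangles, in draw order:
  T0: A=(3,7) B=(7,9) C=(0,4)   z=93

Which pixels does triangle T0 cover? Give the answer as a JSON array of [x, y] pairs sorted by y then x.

T0:
  2·area = 6  (B↔C swapped to make it positive)
  edge (3, 7)→(0, 4): d=(-3,-3) top-left  bias=+0
  edge (0, 4)→(7, 9): d=(7,5) right/bottom  bias=-1
  edge (7, 9)→(3, 7): d=(-4,-2) top-left  bias=+0
    (0,2)@(1, 5): e=[0,2,4] → #  [on edge]
    (1,2)@(3, 5): e=[6,-8,8] → ·
    (0,3)@(1, 7): e=[-6,16,-4] → ·
    (1,3)@(3, 7): e=[0,6,0] → #  [on edge]
    (2,3)@(5, 7): e=[6,-4,4] → ·
    (1,4)@(3, 9): e=[-6,20,-8] → ·
    (2,4)@(5, 9): e=[0,10,-4] → ·  [on edge]
    (3,4)@(7, 9): e=[6,0,0] → ·  [on edge]
  covered (2 px):
    · · · · ·
    · · · · ·
    # · · · ·
    · # · · ·
    · · · · ·

Final: [[0,2],[1,3]]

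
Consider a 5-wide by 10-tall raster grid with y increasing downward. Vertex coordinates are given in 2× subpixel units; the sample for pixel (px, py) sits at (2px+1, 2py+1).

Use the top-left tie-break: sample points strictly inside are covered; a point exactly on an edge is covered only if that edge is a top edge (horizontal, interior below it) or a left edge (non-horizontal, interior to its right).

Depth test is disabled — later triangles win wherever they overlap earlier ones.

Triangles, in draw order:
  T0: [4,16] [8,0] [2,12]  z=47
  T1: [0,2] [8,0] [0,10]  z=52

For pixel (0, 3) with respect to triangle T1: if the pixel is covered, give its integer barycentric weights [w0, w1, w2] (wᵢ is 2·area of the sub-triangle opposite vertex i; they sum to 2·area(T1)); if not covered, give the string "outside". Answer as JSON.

T0:
  2·area = 48  (B↔C swapped to make it positive)
  edge (4, 16)→(2, 12): d=(-2,-4) top-left  bias=+0
  edge (2, 12)→(8, 0): d=(6,-12) top-left  bias=+0
  edge (8, 0)→(4, 16): d=(-4,16) right/bottom  bias=-1
    (3,1)@(7, 3): e=[38,6,4] → █
    (4,1)@(9, 3): e=[46,30,-28] → ·
    (3,2)@(7, 5): e=[34,18,-4] → ·
    (2,3)@(5, 7): e=[22,6,20] → █
    (3,3)@(7, 7): e=[30,30,-12] → ·
    (2,4)@(5, 9): e=[18,18,12] → █
    (3,4)@(7, 9): e=[26,42,-20] → ·
    (1,5)@(3, 11): e=[6,6,36] → █
    (3,5)@(7, 11): e=[22,54,-28] → ·
    (1,6)@(3, 13): e=[2,18,28] → █
    (2,6)@(5, 13): e=[10,42,-4] → ·
    (1,7)@(3, 15): e=[-2,30,20] → ·
  covered (6 px):
    · · · · ·
    · · · █ ·
    · · · · ·
    · · █ · ·
    · · █ · ·
    · █ █ · ·
    · █ · · ·
    · · · · ·
    · · · · ·
    · · · · ·
T1:
  2·area = 64
  edge (0, 2)→(8, 0): d=(8,-2) top-left  bias=+0
  edge (8, 0)→(0, 10): d=(-8,10) right/bottom  bias=-1
  edge (0, 10)→(0, 2): d=(0,-8) top-left  bias=+0
    (2,0)@(5, 1): e=[2,22,40] → █
    (3,0)@(7, 1): e=[6,2,56] → █
    (4,0)@(9, 1): e=[10,-18,72] → ·
    (0,1)@(1, 3): e=[10,46,8] → █
    (1,1)@(3, 3): e=[14,26,24] → █
    (3,1)@(7, 3): e=[22,-14,56] → ·
    (0,2)@(1, 5): e=[26,30,8] → █
    (2,2)@(5, 5): e=[34,-10,40] → ·
    (0,3)@(1, 7): e=[42,14,8] → █
    (1,3)@(3, 7): e=[46,-6,24] → ·
    (0,4)@(1, 9): e=[58,-2,8] → ·
  covered (8 px):
    · · █ █ ·
    █ █ █ · ·
    █ █ · · ·
    █ · · · ·
    · · · · ·
    · · · · ·
    · · · · ·
    · · · · ·
    · · · · ·
    · · · · ·

Final: [14,8,42]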